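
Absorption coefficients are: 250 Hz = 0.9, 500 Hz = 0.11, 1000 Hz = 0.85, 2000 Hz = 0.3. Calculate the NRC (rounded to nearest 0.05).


Given values:
  a_250 = 0.9, a_500 = 0.11
  a_1000 = 0.85, a_2000 = 0.3
Formula: NRC = (a250 + a500 + a1000 + a2000) / 4
Sum = 0.9 + 0.11 + 0.85 + 0.3 = 2.16
NRC = 2.16 / 4 = 0.54
Rounded to nearest 0.05: 0.55

0.55


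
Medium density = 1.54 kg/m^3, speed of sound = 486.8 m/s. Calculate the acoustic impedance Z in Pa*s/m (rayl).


Given values:
  rho = 1.54 kg/m^3
  c = 486.8 m/s
Formula: Z = rho * c
Z = 1.54 * 486.8
Z = 749.67

749.67 rayl


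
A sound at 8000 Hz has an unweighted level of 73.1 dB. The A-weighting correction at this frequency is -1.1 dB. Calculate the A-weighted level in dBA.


Given values:
  SPL = 73.1 dB
  A-weighting at 8000 Hz = -1.1 dB
Formula: L_A = SPL + A_weight
L_A = 73.1 + (-1.1)
L_A = 72.0

72.0 dBA


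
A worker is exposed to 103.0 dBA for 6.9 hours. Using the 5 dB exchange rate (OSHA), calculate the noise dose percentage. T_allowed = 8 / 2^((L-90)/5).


Given values:
  L = 103.0 dBA, T = 6.9 hours
Formula: T_allowed = 8 / 2^((L - 90) / 5)
Compute exponent: (103.0 - 90) / 5 = 2.6
Compute 2^(2.6) = 6.062866
T_allowed = 8 / 6.062866 = 1.319508 hours
Dose = (T / T_allowed) * 100
Dose = (6.9 / 1.319508) * 100 = 522.92

522.92 %


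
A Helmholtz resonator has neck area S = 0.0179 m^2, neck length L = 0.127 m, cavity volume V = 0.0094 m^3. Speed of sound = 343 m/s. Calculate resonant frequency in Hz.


Given values:
  S = 0.0179 m^2, L = 0.127 m, V = 0.0094 m^3, c = 343 m/s
Formula: f = (c / (2*pi)) * sqrt(S / (V * L))
Compute V * L = 0.0094 * 0.127 = 0.0011938
Compute S / (V * L) = 0.0179 / 0.0011938 = 14.9941
Compute sqrt(14.9941) = 3.872222
Compute c / (2*pi) = 343 / 6.283185 = 54.590148
f = 54.590148 * 3.872222 = 211.39

211.39 Hz


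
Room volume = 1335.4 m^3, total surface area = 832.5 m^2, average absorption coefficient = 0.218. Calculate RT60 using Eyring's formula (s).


Given values:
  V = 1335.4 m^3, S = 832.5 m^2, alpha = 0.218
Formula: RT60 = 0.161 * V / (-S * ln(1 - alpha))
Compute ln(1 - 0.218) = ln(0.782) = -0.245901
Denominator: -832.5 * -0.245901 = 204.7126
Numerator: 0.161 * 1335.4 = 214.9994
RT60 = 214.9994 / 204.7126 = 1.05

1.05 s


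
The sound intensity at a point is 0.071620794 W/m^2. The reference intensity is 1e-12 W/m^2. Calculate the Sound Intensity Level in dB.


Given values:
  I = 0.071620794 W/m^2
  I_ref = 1e-12 W/m^2
Formula: SIL = 10 * log10(I / I_ref)
Compute ratio: I / I_ref = 71620794000
Compute log10: log10(71620794000) = 10.855039
Multiply: SIL = 10 * 10.855039 = 108.55

108.55 dB


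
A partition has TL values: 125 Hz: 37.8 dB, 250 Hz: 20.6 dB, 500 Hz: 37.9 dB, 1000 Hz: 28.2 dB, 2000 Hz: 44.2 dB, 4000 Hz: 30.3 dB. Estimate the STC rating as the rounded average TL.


Given TL values at each frequency:
  125 Hz: 37.8 dB
  250 Hz: 20.6 dB
  500 Hz: 37.9 dB
  1000 Hz: 28.2 dB
  2000 Hz: 44.2 dB
  4000 Hz: 30.3 dB
Formula: STC ~ round(average of TL values)
Sum = 37.8 + 20.6 + 37.9 + 28.2 + 44.2 + 30.3 = 199.0
Average = 199.0 / 6 = 33.17
Rounded: 33

33


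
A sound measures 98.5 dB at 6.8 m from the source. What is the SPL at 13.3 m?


Given values:
  SPL1 = 98.5 dB, r1 = 6.8 m, r2 = 13.3 m
Formula: SPL2 = SPL1 - 20 * log10(r2 / r1)
Compute ratio: r2 / r1 = 13.3 / 6.8 = 1.9559
Compute log10: log10(1.9559) = 0.291347
Compute drop: 20 * 0.291347 = 5.8269
SPL2 = 98.5 - 5.8269 = 92.67

92.67 dB


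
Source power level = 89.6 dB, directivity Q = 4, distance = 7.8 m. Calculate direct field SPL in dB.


Given values:
  Lw = 89.6 dB, Q = 4, r = 7.8 m
Formula: SPL = Lw + 10 * log10(Q / (4 * pi * r^2))
Compute 4 * pi * r^2 = 4 * pi * 7.8^2 = 764.538
Compute Q / denom = 4 / 764.538 = 0.00523192
Compute 10 * log10(0.00523192) = -22.8134
SPL = 89.6 + (-22.8134) = 66.79

66.79 dB


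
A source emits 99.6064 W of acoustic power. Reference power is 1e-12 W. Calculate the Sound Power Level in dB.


Given values:
  W = 99.6064 W
  W_ref = 1e-12 W
Formula: SWL = 10 * log10(W / W_ref)
Compute ratio: W / W_ref = 99606400000000
Compute log10: log10(99606400000000) = 13.998287
Multiply: SWL = 10 * 13.998287 = 139.98

139.98 dB


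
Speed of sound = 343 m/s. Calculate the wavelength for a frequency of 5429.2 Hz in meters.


Given values:
  c = 343 m/s, f = 5429.2 Hz
Formula: lambda = c / f
lambda = 343 / 5429.2
lambda = 0.0632

0.0632 m


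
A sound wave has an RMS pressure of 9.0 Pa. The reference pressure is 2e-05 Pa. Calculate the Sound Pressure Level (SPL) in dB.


Given values:
  p = 9.0 Pa
  p_ref = 2e-05 Pa
Formula: SPL = 20 * log10(p / p_ref)
Compute ratio: p / p_ref = 9.0 / 2e-05 = 450000
Compute log10: log10(450000) = 5.653213
Multiply: SPL = 20 * 5.653213 = 113.06

113.06 dB


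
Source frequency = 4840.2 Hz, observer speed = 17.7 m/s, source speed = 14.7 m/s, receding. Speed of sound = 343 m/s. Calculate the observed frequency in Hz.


Given values:
  f_s = 4840.2 Hz, v_o = 17.7 m/s, v_s = 14.7 m/s
  Direction: receding
Formula: f_o = f_s * (c - v_o) / (c + v_s)
Numerator: c - v_o = 343 - 17.7 = 325.3
Denominator: c + v_s = 343 + 14.7 = 357.7
f_o = 4840.2 * 325.3 / 357.7 = 4401.78

4401.78 Hz


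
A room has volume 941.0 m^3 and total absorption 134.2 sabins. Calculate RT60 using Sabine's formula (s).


Given values:
  V = 941.0 m^3
  A = 134.2 sabins
Formula: RT60 = 0.161 * V / A
Numerator: 0.161 * 941.0 = 151.501
RT60 = 151.501 / 134.2 = 1.129

1.129 s


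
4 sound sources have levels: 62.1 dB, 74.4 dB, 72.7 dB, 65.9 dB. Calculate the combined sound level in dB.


Formula: L_total = 10 * log10( sum(10^(Li/10)) )
  Source 1: 10^(62.1/10) = 1621810.0974
  Source 2: 10^(74.4/10) = 27542287.0334
  Source 3: 10^(72.7/10) = 18620871.3666
  Source 4: 10^(65.9/10) = 3890451.4499
Sum of linear values = 51675419.9473
L_total = 10 * log10(51675419.9473) = 77.13

77.13 dB


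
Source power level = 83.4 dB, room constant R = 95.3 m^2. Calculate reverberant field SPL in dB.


Given values:
  Lw = 83.4 dB, R = 95.3 m^2
Formula: SPL = Lw + 10 * log10(4 / R)
Compute 4 / R = 4 / 95.3 = 0.041973
Compute 10 * log10(0.041973) = -13.7703
SPL = 83.4 + (-13.7703) = 69.63

69.63 dB


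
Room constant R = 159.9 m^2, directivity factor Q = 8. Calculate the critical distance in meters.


Given values:
  R = 159.9 m^2, Q = 8
Formula: d_c = 0.141 * sqrt(Q * R)
Compute Q * R = 8 * 159.9 = 1279.2
Compute sqrt(1279.2) = 35.7659
d_c = 0.141 * 35.7659 = 5.043

5.043 m


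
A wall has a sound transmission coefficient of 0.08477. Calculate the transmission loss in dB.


Given values:
  tau = 0.08477
Formula: TL = 10 * log10(1 / tau)
Compute 1 / tau = 1 / 0.08477 = 11.7966
Compute log10(11.7966) = 1.071757
TL = 10 * 1.071757 = 10.72

10.72 dB


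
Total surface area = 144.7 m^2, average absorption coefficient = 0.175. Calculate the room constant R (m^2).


Given values:
  S = 144.7 m^2, alpha = 0.175
Formula: R = S * alpha / (1 - alpha)
Numerator: 144.7 * 0.175 = 25.3225
Denominator: 1 - 0.175 = 0.825
R = 25.3225 / 0.825 = 30.69

30.69 m^2


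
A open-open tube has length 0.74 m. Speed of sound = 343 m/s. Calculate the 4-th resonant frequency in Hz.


Given values:
  Tube type: open-open, L = 0.74 m, c = 343 m/s, n = 4
Formula: f_n = n * c / (2 * L)
Compute 2 * L = 2 * 0.74 = 1.48
f = 4 * 343 / 1.48
f = 927.03

927.03 Hz


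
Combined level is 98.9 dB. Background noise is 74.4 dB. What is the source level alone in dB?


Given values:
  L_total = 98.9 dB, L_bg = 74.4 dB
Formula: L_source = 10 * log10(10^(L_total/10) - 10^(L_bg/10))
Convert to linear:
  10^(98.9/10) = 7762471166.2869
  10^(74.4/10) = 27542287.0334
Difference: 7762471166.2869 - 27542287.0334 = 7734928879.2535
L_source = 10 * log10(7734928879.2535) = 98.88

98.88 dB


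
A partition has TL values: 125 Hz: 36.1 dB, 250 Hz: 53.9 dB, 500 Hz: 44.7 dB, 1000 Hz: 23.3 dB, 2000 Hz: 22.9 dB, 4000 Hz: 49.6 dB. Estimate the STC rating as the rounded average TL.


Given TL values at each frequency:
  125 Hz: 36.1 dB
  250 Hz: 53.9 dB
  500 Hz: 44.7 dB
  1000 Hz: 23.3 dB
  2000 Hz: 22.9 dB
  4000 Hz: 49.6 dB
Formula: STC ~ round(average of TL values)
Sum = 36.1 + 53.9 + 44.7 + 23.3 + 22.9 + 49.6 = 230.5
Average = 230.5 / 6 = 38.42
Rounded: 38

38


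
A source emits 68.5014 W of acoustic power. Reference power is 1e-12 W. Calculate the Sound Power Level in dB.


Given values:
  W = 68.5014 W
  W_ref = 1e-12 W
Formula: SWL = 10 * log10(W / W_ref)
Compute ratio: W / W_ref = 68501400000000
Compute log10: log10(68501400000000) = 13.835699
Multiply: SWL = 10 * 13.835699 = 138.36

138.36 dB


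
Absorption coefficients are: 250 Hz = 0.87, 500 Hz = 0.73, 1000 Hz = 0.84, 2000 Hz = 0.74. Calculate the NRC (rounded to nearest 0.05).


Given values:
  a_250 = 0.87, a_500 = 0.73
  a_1000 = 0.84, a_2000 = 0.74
Formula: NRC = (a250 + a500 + a1000 + a2000) / 4
Sum = 0.87 + 0.73 + 0.84 + 0.74 = 3.18
NRC = 3.18 / 4 = 0.795
Rounded to nearest 0.05: 0.8

0.8


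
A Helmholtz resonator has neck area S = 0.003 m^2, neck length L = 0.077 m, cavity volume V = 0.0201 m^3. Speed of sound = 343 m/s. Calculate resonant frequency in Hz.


Given values:
  S = 0.003 m^2, L = 0.077 m, V = 0.0201 m^3, c = 343 m/s
Formula: f = (c / (2*pi)) * sqrt(S / (V * L))
Compute V * L = 0.0201 * 0.077 = 0.0015477
Compute S / (V * L) = 0.003 / 0.0015477 = 1.9384
Compute sqrt(1.9384) = 1.392264
Compute c / (2*pi) = 343 / 6.283185 = 54.590148
f = 54.590148 * 1.392264 = 76.0

76.0 Hz


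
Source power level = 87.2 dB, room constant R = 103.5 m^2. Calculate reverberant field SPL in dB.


Given values:
  Lw = 87.2 dB, R = 103.5 m^2
Formula: SPL = Lw + 10 * log10(4 / R)
Compute 4 / R = 4 / 103.5 = 0.038647
Compute 10 * log10(0.038647) = -14.1288
SPL = 87.2 + (-14.1288) = 73.07

73.07 dB


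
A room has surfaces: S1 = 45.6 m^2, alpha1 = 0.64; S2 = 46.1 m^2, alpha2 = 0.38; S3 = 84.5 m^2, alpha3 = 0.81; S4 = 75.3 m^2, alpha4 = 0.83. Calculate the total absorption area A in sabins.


Given surfaces:
  Surface 1: 45.6 * 0.64 = 29.184
  Surface 2: 46.1 * 0.38 = 17.518
  Surface 3: 84.5 * 0.81 = 68.445
  Surface 4: 75.3 * 0.83 = 62.499
Formula: A = sum(Si * alpha_i)
A = 29.184 + 17.518 + 68.445 + 62.499
A = 177.65

177.65 sabins


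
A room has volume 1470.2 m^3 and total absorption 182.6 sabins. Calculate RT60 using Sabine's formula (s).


Given values:
  V = 1470.2 m^3
  A = 182.6 sabins
Formula: RT60 = 0.161 * V / A
Numerator: 0.161 * 1470.2 = 236.7022
RT60 = 236.7022 / 182.6 = 1.296

1.296 s


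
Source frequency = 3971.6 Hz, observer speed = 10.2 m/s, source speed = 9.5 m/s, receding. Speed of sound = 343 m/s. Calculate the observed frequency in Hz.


Given values:
  f_s = 3971.6 Hz, v_o = 10.2 m/s, v_s = 9.5 m/s
  Direction: receding
Formula: f_o = f_s * (c - v_o) / (c + v_s)
Numerator: c - v_o = 343 - 10.2 = 332.8
Denominator: c + v_s = 343 + 9.5 = 352.5
f_o = 3971.6 * 332.8 / 352.5 = 3749.64

3749.64 Hz


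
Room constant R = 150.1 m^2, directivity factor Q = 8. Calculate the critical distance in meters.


Given values:
  R = 150.1 m^2, Q = 8
Formula: d_c = 0.141 * sqrt(Q * R)
Compute Q * R = 8 * 150.1 = 1200.8
Compute sqrt(1200.8) = 34.6526
d_c = 0.141 * 34.6526 = 4.886

4.886 m


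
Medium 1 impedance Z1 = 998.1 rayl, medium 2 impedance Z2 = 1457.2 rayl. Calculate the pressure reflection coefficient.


Given values:
  Z1 = 998.1 rayl, Z2 = 1457.2 rayl
Formula: R = (Z2 - Z1) / (Z2 + Z1)
Numerator: Z2 - Z1 = 1457.2 - 998.1 = 459.1
Denominator: Z2 + Z1 = 1457.2 + 998.1 = 2455.3
R = 459.1 / 2455.3 = 0.187

0.187


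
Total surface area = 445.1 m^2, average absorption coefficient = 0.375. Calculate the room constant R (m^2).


Given values:
  S = 445.1 m^2, alpha = 0.375
Formula: R = S * alpha / (1 - alpha)
Numerator: 445.1 * 0.375 = 166.9125
Denominator: 1 - 0.375 = 0.625
R = 166.9125 / 0.625 = 267.06

267.06 m^2


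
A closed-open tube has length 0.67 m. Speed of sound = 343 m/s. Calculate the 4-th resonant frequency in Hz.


Given values:
  Tube type: closed-open, L = 0.67 m, c = 343 m/s, n = 4
Formula: f_n = (2n - 1) * c / (4 * L)
Compute 2n - 1 = 2*4 - 1 = 7
Compute 4 * L = 4 * 0.67 = 2.68
f = 7 * 343 / 2.68
f = 895.9

895.9 Hz


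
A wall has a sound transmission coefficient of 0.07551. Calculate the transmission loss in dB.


Given values:
  tau = 0.07551
Formula: TL = 10 * log10(1 / tau)
Compute 1 / tau = 1 / 0.07551 = 13.2433
Compute log10(13.2433) = 1.121996
TL = 10 * 1.121996 = 11.22

11.22 dB


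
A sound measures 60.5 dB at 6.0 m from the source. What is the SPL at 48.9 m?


Given values:
  SPL1 = 60.5 dB, r1 = 6.0 m, r2 = 48.9 m
Formula: SPL2 = SPL1 - 20 * log10(r2 / r1)
Compute ratio: r2 / r1 = 48.9 / 6.0 = 8.15
Compute log10: log10(8.15) = 0.911158
Compute drop: 20 * 0.911158 = 18.2232
SPL2 = 60.5 - 18.2232 = 42.28

42.28 dB


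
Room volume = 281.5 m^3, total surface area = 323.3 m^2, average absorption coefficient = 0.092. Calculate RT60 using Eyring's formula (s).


Given values:
  V = 281.5 m^3, S = 323.3 m^2, alpha = 0.092
Formula: RT60 = 0.161 * V / (-S * ln(1 - alpha))
Compute ln(1 - 0.092) = ln(0.908) = -0.096511
Denominator: -323.3 * -0.096511 = 31.202
Numerator: 0.161 * 281.5 = 45.3215
RT60 = 45.3215 / 31.202 = 1.453

1.453 s


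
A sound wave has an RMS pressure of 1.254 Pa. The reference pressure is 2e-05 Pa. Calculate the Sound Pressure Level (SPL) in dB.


Given values:
  p = 1.254 Pa
  p_ref = 2e-05 Pa
Formula: SPL = 20 * log10(p / p_ref)
Compute ratio: p / p_ref = 1.254 / 2e-05 = 62700
Compute log10: log10(62700) = 4.797268
Multiply: SPL = 20 * 4.797268 = 95.95

95.95 dB


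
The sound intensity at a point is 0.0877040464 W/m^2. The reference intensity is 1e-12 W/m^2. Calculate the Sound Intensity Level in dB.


Given values:
  I = 0.0877040464 W/m^2
  I_ref = 1e-12 W/m^2
Formula: SIL = 10 * log10(I / I_ref)
Compute ratio: I / I_ref = 87704046400
Compute log10: log10(87704046400) = 10.94302
Multiply: SIL = 10 * 10.94302 = 109.43

109.43 dB


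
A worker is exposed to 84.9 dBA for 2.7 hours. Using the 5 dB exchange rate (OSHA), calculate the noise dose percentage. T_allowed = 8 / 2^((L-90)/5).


Given values:
  L = 84.9 dBA, T = 2.7 hours
Formula: T_allowed = 8 / 2^((L - 90) / 5)
Compute exponent: (84.9 - 90) / 5 = -1.02
Compute 2^(-1.02) = 0.493116
T_allowed = 8 / 0.493116 = 16.223363 hours
Dose = (T / T_allowed) * 100
Dose = (2.7 / 16.223363) * 100 = 16.64

16.64 %


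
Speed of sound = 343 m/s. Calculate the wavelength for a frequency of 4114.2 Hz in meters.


Given values:
  c = 343 m/s, f = 4114.2 Hz
Formula: lambda = c / f
lambda = 343 / 4114.2
lambda = 0.0834

0.0834 m


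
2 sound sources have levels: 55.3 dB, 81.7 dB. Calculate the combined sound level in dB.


Formula: L_total = 10 * log10( sum(10^(Li/10)) )
  Source 1: 10^(55.3/10) = 338844.1561
  Source 2: 10^(81.7/10) = 147910838.8168
Sum of linear values = 148249682.9729
L_total = 10 * log10(148249682.9729) = 81.71

81.71 dB


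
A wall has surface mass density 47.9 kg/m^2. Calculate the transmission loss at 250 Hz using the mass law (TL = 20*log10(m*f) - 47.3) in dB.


Given values:
  m = 47.9 kg/m^2, f = 250 Hz
Formula: TL = 20 * log10(m * f) - 47.3
Compute m * f = 47.9 * 250 = 11975.0
Compute log10(11975.0) = 4.078276
Compute 20 * 4.078276 = 81.5655
TL = 81.5655 - 47.3 = 34.27

34.27 dB


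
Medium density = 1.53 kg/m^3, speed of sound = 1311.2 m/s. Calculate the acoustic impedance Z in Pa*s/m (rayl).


Given values:
  rho = 1.53 kg/m^3
  c = 1311.2 m/s
Formula: Z = rho * c
Z = 1.53 * 1311.2
Z = 2006.14

2006.14 rayl


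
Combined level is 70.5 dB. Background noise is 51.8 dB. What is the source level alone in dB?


Given values:
  L_total = 70.5 dB, L_bg = 51.8 dB
Formula: L_source = 10 * log10(10^(L_total/10) - 10^(L_bg/10))
Convert to linear:
  10^(70.5/10) = 11220184.543
  10^(51.8/10) = 151356.1248
Difference: 11220184.543 - 151356.1248 = 11068828.4182
L_source = 10 * log10(11068828.4182) = 70.44

70.44 dB


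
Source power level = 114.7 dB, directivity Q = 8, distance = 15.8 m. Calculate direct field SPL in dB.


Given values:
  Lw = 114.7 dB, Q = 8, r = 15.8 m
Formula: SPL = Lw + 10 * log10(Q / (4 * pi * r^2))
Compute 4 * pi * r^2 = 4 * pi * 15.8^2 = 3137.0688
Compute Q / denom = 8 / 3137.0688 = 0.00255015
Compute 10 * log10(0.00255015) = -25.9343
SPL = 114.7 + (-25.9343) = 88.77

88.77 dB


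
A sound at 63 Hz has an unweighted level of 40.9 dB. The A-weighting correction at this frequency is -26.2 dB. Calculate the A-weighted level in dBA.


Given values:
  SPL = 40.9 dB
  A-weighting at 63 Hz = -26.2 dB
Formula: L_A = SPL + A_weight
L_A = 40.9 + (-26.2)
L_A = 14.7

14.7 dBA


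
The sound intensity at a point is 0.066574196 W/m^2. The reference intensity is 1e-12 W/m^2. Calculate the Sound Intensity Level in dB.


Given values:
  I = 0.066574196 W/m^2
  I_ref = 1e-12 W/m^2
Formula: SIL = 10 * log10(I / I_ref)
Compute ratio: I / I_ref = 66574196000
Compute log10: log10(66574196000) = 10.823306
Multiply: SIL = 10 * 10.823306 = 108.23

108.23 dB


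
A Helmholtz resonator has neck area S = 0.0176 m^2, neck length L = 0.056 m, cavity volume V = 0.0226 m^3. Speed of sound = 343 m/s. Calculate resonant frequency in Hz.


Given values:
  S = 0.0176 m^2, L = 0.056 m, V = 0.0226 m^3, c = 343 m/s
Formula: f = (c / (2*pi)) * sqrt(S / (V * L))
Compute V * L = 0.0226 * 0.056 = 0.0012656
Compute S / (V * L) = 0.0176 / 0.0012656 = 13.9064
Compute sqrt(13.9064) = 3.729129
Compute c / (2*pi) = 343 / 6.283185 = 54.590148
f = 54.590148 * 3.729129 = 203.57

203.57 Hz


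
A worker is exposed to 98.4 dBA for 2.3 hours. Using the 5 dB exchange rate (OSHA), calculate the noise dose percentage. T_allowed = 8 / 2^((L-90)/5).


Given values:
  L = 98.4 dBA, T = 2.3 hours
Formula: T_allowed = 8 / 2^((L - 90) / 5)
Compute exponent: (98.4 - 90) / 5 = 1.68
Compute 2^(1.68) = 3.20428
T_allowed = 8 / 3.20428 = 2.496661 hours
Dose = (T / T_allowed) * 100
Dose = (2.3 / 2.496661) * 100 = 92.12

92.12 %


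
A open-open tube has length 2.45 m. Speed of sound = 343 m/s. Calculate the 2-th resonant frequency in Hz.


Given values:
  Tube type: open-open, L = 2.45 m, c = 343 m/s, n = 2
Formula: f_n = n * c / (2 * L)
Compute 2 * L = 2 * 2.45 = 4.9
f = 2 * 343 / 4.9
f = 140.0

140.0 Hz


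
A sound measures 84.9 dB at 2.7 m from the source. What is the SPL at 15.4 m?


Given values:
  SPL1 = 84.9 dB, r1 = 2.7 m, r2 = 15.4 m
Formula: SPL2 = SPL1 - 20 * log10(r2 / r1)
Compute ratio: r2 / r1 = 15.4 / 2.7 = 5.7037
Compute log10: log10(5.7037) = 0.756157
Compute drop: 20 * 0.756157 = 15.1231
SPL2 = 84.9 - 15.1231 = 69.78

69.78 dB


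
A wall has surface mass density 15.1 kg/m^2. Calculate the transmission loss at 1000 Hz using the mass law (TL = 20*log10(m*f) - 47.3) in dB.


Given values:
  m = 15.1 kg/m^2, f = 1000 Hz
Formula: TL = 20 * log10(m * f) - 47.3
Compute m * f = 15.1 * 1000 = 15100.0
Compute log10(15100.0) = 4.178977
Compute 20 * 4.178977 = 83.5795
TL = 83.5795 - 47.3 = 36.28

36.28 dB


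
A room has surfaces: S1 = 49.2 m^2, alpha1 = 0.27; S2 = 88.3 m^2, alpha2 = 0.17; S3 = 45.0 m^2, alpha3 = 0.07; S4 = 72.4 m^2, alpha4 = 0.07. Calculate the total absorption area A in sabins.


Given surfaces:
  Surface 1: 49.2 * 0.27 = 13.284
  Surface 2: 88.3 * 0.17 = 15.011
  Surface 3: 45.0 * 0.07 = 3.15
  Surface 4: 72.4 * 0.07 = 5.068
Formula: A = sum(Si * alpha_i)
A = 13.284 + 15.011 + 3.15 + 5.068
A = 36.51

36.51 sabins


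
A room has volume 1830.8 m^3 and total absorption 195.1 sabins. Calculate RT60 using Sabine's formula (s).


Given values:
  V = 1830.8 m^3
  A = 195.1 sabins
Formula: RT60 = 0.161 * V / A
Numerator: 0.161 * 1830.8 = 294.7588
RT60 = 294.7588 / 195.1 = 1.511

1.511 s


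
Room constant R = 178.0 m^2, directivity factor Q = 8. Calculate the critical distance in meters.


Given values:
  R = 178.0 m^2, Q = 8
Formula: d_c = 0.141 * sqrt(Q * R)
Compute Q * R = 8 * 178.0 = 1424.0
Compute sqrt(1424.0) = 37.7359
d_c = 0.141 * 37.7359 = 5.321

5.321 m


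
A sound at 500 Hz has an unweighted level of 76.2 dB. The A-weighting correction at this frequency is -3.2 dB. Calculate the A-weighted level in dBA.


Given values:
  SPL = 76.2 dB
  A-weighting at 500 Hz = -3.2 dB
Formula: L_A = SPL + A_weight
L_A = 76.2 + (-3.2)
L_A = 73.0

73.0 dBA


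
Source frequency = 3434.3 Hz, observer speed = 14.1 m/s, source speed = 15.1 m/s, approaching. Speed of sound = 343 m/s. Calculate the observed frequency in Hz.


Given values:
  f_s = 3434.3 Hz, v_o = 14.1 m/s, v_s = 15.1 m/s
  Direction: approaching
Formula: f_o = f_s * (c + v_o) / (c - v_s)
Numerator: c + v_o = 343 + 14.1 = 357.1
Denominator: c - v_s = 343 - 15.1 = 327.9
f_o = 3434.3 * 357.1 / 327.9 = 3740.13

3740.13 Hz


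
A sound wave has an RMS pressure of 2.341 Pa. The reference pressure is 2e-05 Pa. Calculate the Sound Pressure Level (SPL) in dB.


Given values:
  p = 2.341 Pa
  p_ref = 2e-05 Pa
Formula: SPL = 20 * log10(p / p_ref)
Compute ratio: p / p_ref = 2.341 / 2e-05 = 117050
Compute log10: log10(117050) = 5.068371
Multiply: SPL = 20 * 5.068371 = 101.37

101.37 dB


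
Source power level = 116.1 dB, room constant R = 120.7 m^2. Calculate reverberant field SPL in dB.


Given values:
  Lw = 116.1 dB, R = 120.7 m^2
Formula: SPL = Lw + 10 * log10(4 / R)
Compute 4 / R = 4 / 120.7 = 0.03314
Compute 10 * log10(0.03314) = -14.7965
SPL = 116.1 + (-14.7965) = 101.3

101.3 dB


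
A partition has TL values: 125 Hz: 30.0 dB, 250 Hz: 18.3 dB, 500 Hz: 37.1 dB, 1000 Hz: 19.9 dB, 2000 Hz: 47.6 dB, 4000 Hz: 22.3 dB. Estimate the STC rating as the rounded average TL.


Given TL values at each frequency:
  125 Hz: 30.0 dB
  250 Hz: 18.3 dB
  500 Hz: 37.1 dB
  1000 Hz: 19.9 dB
  2000 Hz: 47.6 dB
  4000 Hz: 22.3 dB
Formula: STC ~ round(average of TL values)
Sum = 30.0 + 18.3 + 37.1 + 19.9 + 47.6 + 22.3 = 175.2
Average = 175.2 / 6 = 29.2
Rounded: 29

29


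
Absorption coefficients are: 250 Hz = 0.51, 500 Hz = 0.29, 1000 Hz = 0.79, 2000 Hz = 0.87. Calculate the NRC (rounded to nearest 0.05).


Given values:
  a_250 = 0.51, a_500 = 0.29
  a_1000 = 0.79, a_2000 = 0.87
Formula: NRC = (a250 + a500 + a1000 + a2000) / 4
Sum = 0.51 + 0.29 + 0.79 + 0.87 = 2.46
NRC = 2.46 / 4 = 0.615
Rounded to nearest 0.05: 0.6

0.6


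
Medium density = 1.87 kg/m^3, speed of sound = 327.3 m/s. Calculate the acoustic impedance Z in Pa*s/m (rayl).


Given values:
  rho = 1.87 kg/m^3
  c = 327.3 m/s
Formula: Z = rho * c
Z = 1.87 * 327.3
Z = 612.05

612.05 rayl


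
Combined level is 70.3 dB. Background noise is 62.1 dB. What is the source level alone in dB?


Given values:
  L_total = 70.3 dB, L_bg = 62.1 dB
Formula: L_source = 10 * log10(10^(L_total/10) - 10^(L_bg/10))
Convert to linear:
  10^(70.3/10) = 10715193.0524
  10^(62.1/10) = 1621810.0974
Difference: 10715193.0524 - 1621810.0974 = 9093382.955
L_source = 10 * log10(9093382.955) = 69.59

69.59 dB


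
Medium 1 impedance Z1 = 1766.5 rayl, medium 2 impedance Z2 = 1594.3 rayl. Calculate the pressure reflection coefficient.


Given values:
  Z1 = 1766.5 rayl, Z2 = 1594.3 rayl
Formula: R = (Z2 - Z1) / (Z2 + Z1)
Numerator: Z2 - Z1 = 1594.3 - 1766.5 = -172.2
Denominator: Z2 + Z1 = 1594.3 + 1766.5 = 3360.8
R = -172.2 / 3360.8 = -0.0512

-0.0512


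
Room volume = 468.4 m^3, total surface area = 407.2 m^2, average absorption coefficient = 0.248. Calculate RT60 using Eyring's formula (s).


Given values:
  V = 468.4 m^3, S = 407.2 m^2, alpha = 0.248
Formula: RT60 = 0.161 * V / (-S * ln(1 - alpha))
Compute ln(1 - 0.248) = ln(0.752) = -0.285019
Denominator: -407.2 * -0.285019 = 116.0597
Numerator: 0.161 * 468.4 = 75.4124
RT60 = 75.4124 / 116.0597 = 0.65

0.65 s


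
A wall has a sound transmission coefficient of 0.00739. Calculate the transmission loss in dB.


Given values:
  tau = 0.00739
Formula: TL = 10 * log10(1 / tau)
Compute 1 / tau = 1 / 0.00739 = 135.318
Compute log10(135.318) = 2.131356
TL = 10 * 2.131356 = 21.31

21.31 dB


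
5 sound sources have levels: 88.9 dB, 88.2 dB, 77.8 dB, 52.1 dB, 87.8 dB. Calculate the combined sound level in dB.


Formula: L_total = 10 * log10( sum(10^(Li/10)) )
  Source 1: 10^(88.9/10) = 776247116.6287
  Source 2: 10^(88.2/10) = 660693448.0076
  Source 3: 10^(77.8/10) = 60255958.6074
  Source 4: 10^(52.1/10) = 162181.0097
  Source 5: 10^(87.8/10) = 602559586.0744
Sum of linear values = 2099918290.3278
L_total = 10 * log10(2099918290.3278) = 93.22

93.22 dB


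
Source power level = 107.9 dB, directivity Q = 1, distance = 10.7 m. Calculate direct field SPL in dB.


Given values:
  Lw = 107.9 dB, Q = 1, r = 10.7 m
Formula: SPL = Lw + 10 * log10(Q / (4 * pi * r^2))
Compute 4 * pi * r^2 = 4 * pi * 10.7^2 = 1438.7238
Compute Q / denom = 1 / 1438.7238 = 0.00069506
Compute 10 * log10(0.00069506) = -31.5798
SPL = 107.9 + (-31.5798) = 76.32

76.32 dB


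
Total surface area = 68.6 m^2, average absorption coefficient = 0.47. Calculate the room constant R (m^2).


Given values:
  S = 68.6 m^2, alpha = 0.47
Formula: R = S * alpha / (1 - alpha)
Numerator: 68.6 * 0.47 = 32.242
Denominator: 1 - 0.47 = 0.53
R = 32.242 / 0.53 = 60.83

60.83 m^2


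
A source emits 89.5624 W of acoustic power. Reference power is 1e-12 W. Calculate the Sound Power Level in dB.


Given values:
  W = 89.5624 W
  W_ref = 1e-12 W
Formula: SWL = 10 * log10(W / W_ref)
Compute ratio: W / W_ref = 89562400000000
Compute log10: log10(89562400000000) = 13.952126
Multiply: SWL = 10 * 13.952126 = 139.52

139.52 dB


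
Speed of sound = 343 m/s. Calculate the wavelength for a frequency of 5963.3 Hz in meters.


Given values:
  c = 343 m/s, f = 5963.3 Hz
Formula: lambda = c / f
lambda = 343 / 5963.3
lambda = 0.0575

0.0575 m


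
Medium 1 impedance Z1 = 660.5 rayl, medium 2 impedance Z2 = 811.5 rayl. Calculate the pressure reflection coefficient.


Given values:
  Z1 = 660.5 rayl, Z2 = 811.5 rayl
Formula: R = (Z2 - Z1) / (Z2 + Z1)
Numerator: Z2 - Z1 = 811.5 - 660.5 = 151.0
Denominator: Z2 + Z1 = 811.5 + 660.5 = 1472.0
R = 151.0 / 1472.0 = 0.1026

0.1026


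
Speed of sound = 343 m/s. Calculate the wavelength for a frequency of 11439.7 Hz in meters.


Given values:
  c = 343 m/s, f = 11439.7 Hz
Formula: lambda = c / f
lambda = 343 / 11439.7
lambda = 0.03

0.03 m


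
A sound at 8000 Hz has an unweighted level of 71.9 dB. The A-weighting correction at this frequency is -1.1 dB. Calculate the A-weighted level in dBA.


Given values:
  SPL = 71.9 dB
  A-weighting at 8000 Hz = -1.1 dB
Formula: L_A = SPL + A_weight
L_A = 71.9 + (-1.1)
L_A = 70.8

70.8 dBA


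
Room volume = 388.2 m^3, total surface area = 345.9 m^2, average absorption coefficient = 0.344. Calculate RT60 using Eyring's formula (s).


Given values:
  V = 388.2 m^3, S = 345.9 m^2, alpha = 0.344
Formula: RT60 = 0.161 * V / (-S * ln(1 - alpha))
Compute ln(1 - 0.344) = ln(0.656) = -0.421594
Denominator: -345.9 * -0.421594 = 145.8294
Numerator: 0.161 * 388.2 = 62.5002
RT60 = 62.5002 / 145.8294 = 0.429

0.429 s


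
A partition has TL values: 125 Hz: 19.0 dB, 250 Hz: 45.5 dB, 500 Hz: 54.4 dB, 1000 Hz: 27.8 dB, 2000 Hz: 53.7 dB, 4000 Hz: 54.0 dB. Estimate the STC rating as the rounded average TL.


Given TL values at each frequency:
  125 Hz: 19.0 dB
  250 Hz: 45.5 dB
  500 Hz: 54.4 dB
  1000 Hz: 27.8 dB
  2000 Hz: 53.7 dB
  4000 Hz: 54.0 dB
Formula: STC ~ round(average of TL values)
Sum = 19.0 + 45.5 + 54.4 + 27.8 + 53.7 + 54.0 = 254.4
Average = 254.4 / 6 = 42.4
Rounded: 42

42


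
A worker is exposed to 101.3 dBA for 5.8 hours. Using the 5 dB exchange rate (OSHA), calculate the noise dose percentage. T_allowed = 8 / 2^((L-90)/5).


Given values:
  L = 101.3 dBA, T = 5.8 hours
Formula: T_allowed = 8 / 2^((L - 90) / 5)
Compute exponent: (101.3 - 90) / 5 = 2.26
Compute 2^(2.26) = 4.789915
T_allowed = 8 / 4.789915 = 1.670176 hours
Dose = (T / T_allowed) * 100
Dose = (5.8 / 1.670176) * 100 = 347.27

347.27 %


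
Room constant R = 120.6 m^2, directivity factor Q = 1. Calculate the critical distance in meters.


Given values:
  R = 120.6 m^2, Q = 1
Formula: d_c = 0.141 * sqrt(Q * R)
Compute Q * R = 1 * 120.6 = 120.6
Compute sqrt(120.6) = 10.9818
d_c = 0.141 * 10.9818 = 1.548

1.548 m


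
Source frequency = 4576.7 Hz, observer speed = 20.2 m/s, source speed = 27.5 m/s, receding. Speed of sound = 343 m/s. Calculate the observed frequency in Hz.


Given values:
  f_s = 4576.7 Hz, v_o = 20.2 m/s, v_s = 27.5 m/s
  Direction: receding
Formula: f_o = f_s * (c - v_o) / (c + v_s)
Numerator: c - v_o = 343 - 20.2 = 322.8
Denominator: c + v_s = 343 + 27.5 = 370.5
f_o = 4576.7 * 322.8 / 370.5 = 3987.47

3987.47 Hz


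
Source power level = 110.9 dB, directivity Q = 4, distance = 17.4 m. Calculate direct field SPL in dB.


Given values:
  Lw = 110.9 dB, Q = 4, r = 17.4 m
Formula: SPL = Lw + 10 * log10(Q / (4 * pi * r^2))
Compute 4 * pi * r^2 = 4 * pi * 17.4^2 = 3804.5944
Compute Q / denom = 4 / 3804.5944 = 0.00105136
Compute 10 * log10(0.00105136) = -29.7825
SPL = 110.9 + (-29.7825) = 81.12

81.12 dB


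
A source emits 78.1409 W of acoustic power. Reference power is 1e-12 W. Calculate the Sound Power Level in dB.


Given values:
  W = 78.1409 W
  W_ref = 1e-12 W
Formula: SWL = 10 * log10(W / W_ref)
Compute ratio: W / W_ref = 78140900000000
Compute log10: log10(78140900000000) = 13.892878
Multiply: SWL = 10 * 13.892878 = 138.93

138.93 dB


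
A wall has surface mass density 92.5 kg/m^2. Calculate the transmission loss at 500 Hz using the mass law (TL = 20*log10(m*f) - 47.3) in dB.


Given values:
  m = 92.5 kg/m^2, f = 500 Hz
Formula: TL = 20 * log10(m * f) - 47.3
Compute m * f = 92.5 * 500 = 46250.0
Compute log10(46250.0) = 4.665112
Compute 20 * 4.665112 = 93.3022
TL = 93.3022 - 47.3 = 46.0

46.0 dB


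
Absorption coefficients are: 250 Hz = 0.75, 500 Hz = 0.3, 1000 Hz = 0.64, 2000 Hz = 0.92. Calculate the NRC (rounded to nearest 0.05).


Given values:
  a_250 = 0.75, a_500 = 0.3
  a_1000 = 0.64, a_2000 = 0.92
Formula: NRC = (a250 + a500 + a1000 + a2000) / 4
Sum = 0.75 + 0.3 + 0.64 + 0.92 = 2.61
NRC = 2.61 / 4 = 0.6525
Rounded to nearest 0.05: 0.65

0.65


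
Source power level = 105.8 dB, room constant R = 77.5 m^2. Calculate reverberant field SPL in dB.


Given values:
  Lw = 105.8 dB, R = 77.5 m^2
Formula: SPL = Lw + 10 * log10(4 / R)
Compute 4 / R = 4 / 77.5 = 0.051613
Compute 10 * log10(0.051613) = -12.8724
SPL = 105.8 + (-12.8724) = 92.93

92.93 dB


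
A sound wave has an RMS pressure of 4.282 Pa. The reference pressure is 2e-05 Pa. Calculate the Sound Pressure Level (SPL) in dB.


Given values:
  p = 4.282 Pa
  p_ref = 2e-05 Pa
Formula: SPL = 20 * log10(p / p_ref)
Compute ratio: p / p_ref = 4.282 / 2e-05 = 214100
Compute log10: log10(214100) = 5.330617
Multiply: SPL = 20 * 5.330617 = 106.61

106.61 dB


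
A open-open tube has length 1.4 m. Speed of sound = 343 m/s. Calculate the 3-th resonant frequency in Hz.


Given values:
  Tube type: open-open, L = 1.4 m, c = 343 m/s, n = 3
Formula: f_n = n * c / (2 * L)
Compute 2 * L = 2 * 1.4 = 2.8
f = 3 * 343 / 2.8
f = 367.5

367.5 Hz


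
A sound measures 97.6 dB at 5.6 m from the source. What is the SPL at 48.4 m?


Given values:
  SPL1 = 97.6 dB, r1 = 5.6 m, r2 = 48.4 m
Formula: SPL2 = SPL1 - 20 * log10(r2 / r1)
Compute ratio: r2 / r1 = 48.4 / 5.6 = 8.6429
Compute log10: log10(8.6429) = 0.936659
Compute drop: 20 * 0.936659 = 18.7332
SPL2 = 97.6 - 18.7332 = 78.87

78.87 dB


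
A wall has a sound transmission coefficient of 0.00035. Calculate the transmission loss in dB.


Given values:
  tau = 0.00035
Formula: TL = 10 * log10(1 / tau)
Compute 1 / tau = 1 / 0.00035 = 2857.1429
Compute log10(2857.1429) = 3.455932
TL = 10 * 3.455932 = 34.56

34.56 dB


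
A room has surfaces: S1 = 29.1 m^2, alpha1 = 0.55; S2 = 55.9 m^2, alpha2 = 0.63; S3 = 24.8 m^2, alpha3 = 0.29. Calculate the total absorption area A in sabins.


Given surfaces:
  Surface 1: 29.1 * 0.55 = 16.005
  Surface 2: 55.9 * 0.63 = 35.217
  Surface 3: 24.8 * 0.29 = 7.192
Formula: A = sum(Si * alpha_i)
A = 16.005 + 35.217 + 7.192
A = 58.41

58.41 sabins


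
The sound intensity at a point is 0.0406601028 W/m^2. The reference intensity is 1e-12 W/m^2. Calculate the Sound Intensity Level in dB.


Given values:
  I = 0.0406601028 W/m^2
  I_ref = 1e-12 W/m^2
Formula: SIL = 10 * log10(I / I_ref)
Compute ratio: I / I_ref = 40660102800
Compute log10: log10(40660102800) = 10.609168
Multiply: SIL = 10 * 10.609168 = 106.09

106.09 dB


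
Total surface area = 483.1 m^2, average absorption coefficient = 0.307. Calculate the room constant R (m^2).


Given values:
  S = 483.1 m^2, alpha = 0.307
Formula: R = S * alpha / (1 - alpha)
Numerator: 483.1 * 0.307 = 148.3117
Denominator: 1 - 0.307 = 0.693
R = 148.3117 / 0.693 = 214.01

214.01 m^2


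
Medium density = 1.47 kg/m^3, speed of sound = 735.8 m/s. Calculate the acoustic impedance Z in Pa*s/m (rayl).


Given values:
  rho = 1.47 kg/m^3
  c = 735.8 m/s
Formula: Z = rho * c
Z = 1.47 * 735.8
Z = 1081.63

1081.63 rayl


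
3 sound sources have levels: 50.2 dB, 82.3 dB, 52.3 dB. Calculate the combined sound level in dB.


Formula: L_total = 10 * log10( sum(10^(Li/10)) )
  Source 1: 10^(50.2/10) = 104712.8548
  Source 2: 10^(82.3/10) = 169824365.2462
  Source 3: 10^(52.3/10) = 169824.3652
Sum of linear values = 170098902.4662
L_total = 10 * log10(170098902.4662) = 82.31

82.31 dB


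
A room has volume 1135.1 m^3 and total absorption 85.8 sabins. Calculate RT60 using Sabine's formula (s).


Given values:
  V = 1135.1 m^3
  A = 85.8 sabins
Formula: RT60 = 0.161 * V / A
Numerator: 0.161 * 1135.1 = 182.7511
RT60 = 182.7511 / 85.8 = 2.13

2.13 s


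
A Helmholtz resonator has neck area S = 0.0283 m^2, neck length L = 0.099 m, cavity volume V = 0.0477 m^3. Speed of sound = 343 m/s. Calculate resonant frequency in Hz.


Given values:
  S = 0.0283 m^2, L = 0.099 m, V = 0.0477 m^3, c = 343 m/s
Formula: f = (c / (2*pi)) * sqrt(S / (V * L))
Compute V * L = 0.0477 * 0.099 = 0.0047223
Compute S / (V * L) = 0.0283 / 0.0047223 = 5.9928
Compute sqrt(5.9928) = 2.44802
Compute c / (2*pi) = 343 / 6.283185 = 54.590148
f = 54.590148 * 2.44802 = 133.64

133.64 Hz


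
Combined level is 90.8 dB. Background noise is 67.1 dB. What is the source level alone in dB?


Given values:
  L_total = 90.8 dB, L_bg = 67.1 dB
Formula: L_source = 10 * log10(10^(L_total/10) - 10^(L_bg/10))
Convert to linear:
  10^(90.8/10) = 1202264434.6174
  10^(67.1/10) = 5128613.8399
Difference: 1202264434.6174 - 5128613.8399 = 1197135820.7775
L_source = 10 * log10(1197135820.7775) = 90.78

90.78 dB


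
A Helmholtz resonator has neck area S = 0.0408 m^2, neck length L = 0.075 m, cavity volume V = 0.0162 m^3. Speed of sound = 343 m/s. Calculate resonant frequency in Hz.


Given values:
  S = 0.0408 m^2, L = 0.075 m, V = 0.0162 m^3, c = 343 m/s
Formula: f = (c / (2*pi)) * sqrt(S / (V * L))
Compute V * L = 0.0162 * 0.075 = 0.001215
Compute S / (V * L) = 0.0408 / 0.001215 = 33.5802
Compute sqrt(33.5802) = 5.794843
Compute c / (2*pi) = 343 / 6.283185 = 54.590148
f = 54.590148 * 5.794843 = 316.34

316.34 Hz


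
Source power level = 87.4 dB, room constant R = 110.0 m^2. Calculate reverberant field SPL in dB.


Given values:
  Lw = 87.4 dB, R = 110.0 m^2
Formula: SPL = Lw + 10 * log10(4 / R)
Compute 4 / R = 4 / 110.0 = 0.036364
Compute 10 * log10(0.036364) = -14.3933
SPL = 87.4 + (-14.3933) = 73.01

73.01 dB


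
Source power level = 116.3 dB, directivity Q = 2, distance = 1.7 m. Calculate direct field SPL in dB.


Given values:
  Lw = 116.3 dB, Q = 2, r = 1.7 m
Formula: SPL = Lw + 10 * log10(Q / (4 * pi * r^2))
Compute 4 * pi * r^2 = 4 * pi * 1.7^2 = 36.3168
Compute Q / denom = 2 / 36.3168 = 0.05507093
Compute 10 * log10(0.05507093) = -12.5908
SPL = 116.3 + (-12.5908) = 103.71

103.71 dB


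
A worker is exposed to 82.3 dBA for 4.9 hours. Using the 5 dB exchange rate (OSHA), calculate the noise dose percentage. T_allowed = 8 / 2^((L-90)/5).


Given values:
  L = 82.3 dBA, T = 4.9 hours
Formula: T_allowed = 8 / 2^((L - 90) / 5)
Compute exponent: (82.3 - 90) / 5 = -1.54
Compute 2^(-1.54) = 0.343885
T_allowed = 8 / 0.343885 = 23.263591 hours
Dose = (T / T_allowed) * 100
Dose = (4.9 / 23.263591) * 100 = 21.06

21.06 %


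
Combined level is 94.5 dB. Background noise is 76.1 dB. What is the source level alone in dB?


Given values:
  L_total = 94.5 dB, L_bg = 76.1 dB
Formula: L_source = 10 * log10(10^(L_total/10) - 10^(L_bg/10))
Convert to linear:
  10^(94.5/10) = 2818382931.2644
  10^(76.1/10) = 40738027.7804
Difference: 2818382931.2644 - 40738027.7804 = 2777644903.484
L_source = 10 * log10(2777644903.484) = 94.44

94.44 dB


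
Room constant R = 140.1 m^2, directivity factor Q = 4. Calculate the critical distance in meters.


Given values:
  R = 140.1 m^2, Q = 4
Formula: d_c = 0.141 * sqrt(Q * R)
Compute Q * R = 4 * 140.1 = 560.4
Compute sqrt(560.4) = 23.6728
d_c = 0.141 * 23.6728 = 3.338

3.338 m


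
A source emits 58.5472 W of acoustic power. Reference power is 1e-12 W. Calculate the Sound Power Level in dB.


Given values:
  W = 58.5472 W
  W_ref = 1e-12 W
Formula: SWL = 10 * log10(W / W_ref)
Compute ratio: W / W_ref = 58547200000000
Compute log10: log10(58547200000000) = 13.767506
Multiply: SWL = 10 * 13.767506 = 137.68

137.68 dB


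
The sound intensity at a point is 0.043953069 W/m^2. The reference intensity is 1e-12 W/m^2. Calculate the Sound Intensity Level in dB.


Given values:
  I = 0.043953069 W/m^2
  I_ref = 1e-12 W/m^2
Formula: SIL = 10 * log10(I / I_ref)
Compute ratio: I / I_ref = 43953069000
Compute log10: log10(43953069000) = 10.642989
Multiply: SIL = 10 * 10.642989 = 106.43

106.43 dB


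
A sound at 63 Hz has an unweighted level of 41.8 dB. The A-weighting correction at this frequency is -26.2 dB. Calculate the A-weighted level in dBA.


Given values:
  SPL = 41.8 dB
  A-weighting at 63 Hz = -26.2 dB
Formula: L_A = SPL + A_weight
L_A = 41.8 + (-26.2)
L_A = 15.6

15.6 dBA


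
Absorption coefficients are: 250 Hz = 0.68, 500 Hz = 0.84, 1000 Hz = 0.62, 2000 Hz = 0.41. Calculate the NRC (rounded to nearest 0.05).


Given values:
  a_250 = 0.68, a_500 = 0.84
  a_1000 = 0.62, a_2000 = 0.41
Formula: NRC = (a250 + a500 + a1000 + a2000) / 4
Sum = 0.68 + 0.84 + 0.62 + 0.41 = 2.55
NRC = 2.55 / 4 = 0.6375
Rounded to nearest 0.05: 0.65

0.65


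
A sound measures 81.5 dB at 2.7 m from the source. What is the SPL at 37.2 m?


Given values:
  SPL1 = 81.5 dB, r1 = 2.7 m, r2 = 37.2 m
Formula: SPL2 = SPL1 - 20 * log10(r2 / r1)
Compute ratio: r2 / r1 = 37.2 / 2.7 = 13.7778
Compute log10: log10(13.7778) = 1.13918
Compute drop: 20 * 1.13918 = 22.7836
SPL2 = 81.5 - 22.7836 = 58.72

58.72 dB


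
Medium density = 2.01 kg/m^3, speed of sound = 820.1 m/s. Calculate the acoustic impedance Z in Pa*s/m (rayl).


Given values:
  rho = 2.01 kg/m^3
  c = 820.1 m/s
Formula: Z = rho * c
Z = 2.01 * 820.1
Z = 1648.4

1648.4 rayl


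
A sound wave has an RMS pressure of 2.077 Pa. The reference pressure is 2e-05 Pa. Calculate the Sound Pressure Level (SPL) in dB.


Given values:
  p = 2.077 Pa
  p_ref = 2e-05 Pa
Formula: SPL = 20 * log10(p / p_ref)
Compute ratio: p / p_ref = 2.077 / 2e-05 = 103850
Compute log10: log10(103850) = 5.016407
Multiply: SPL = 20 * 5.016407 = 100.33

100.33 dB


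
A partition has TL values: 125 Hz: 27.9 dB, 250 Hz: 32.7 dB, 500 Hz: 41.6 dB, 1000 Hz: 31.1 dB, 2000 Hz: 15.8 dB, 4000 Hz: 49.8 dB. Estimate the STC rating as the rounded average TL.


Given TL values at each frequency:
  125 Hz: 27.9 dB
  250 Hz: 32.7 dB
  500 Hz: 41.6 dB
  1000 Hz: 31.1 dB
  2000 Hz: 15.8 dB
  4000 Hz: 49.8 dB
Formula: STC ~ round(average of TL values)
Sum = 27.9 + 32.7 + 41.6 + 31.1 + 15.8 + 49.8 = 198.9
Average = 198.9 / 6 = 33.15
Rounded: 33

33


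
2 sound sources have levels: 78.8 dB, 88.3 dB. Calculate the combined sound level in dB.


Formula: L_total = 10 * log10( sum(10^(Li/10)) )
  Source 1: 10^(78.8/10) = 75857757.5029
  Source 2: 10^(88.3/10) = 676082975.392
Sum of linear values = 751940732.8949
L_total = 10 * log10(751940732.8949) = 88.76

88.76 dB
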